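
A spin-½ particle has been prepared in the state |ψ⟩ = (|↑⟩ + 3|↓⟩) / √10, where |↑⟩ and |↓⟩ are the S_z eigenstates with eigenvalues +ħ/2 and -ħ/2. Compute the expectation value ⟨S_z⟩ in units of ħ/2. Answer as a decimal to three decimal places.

⟨σ_z⟩ = |a|² - |b|² divided by |a|²+|b|², with a, b the |↑⟩, |↓⟩ amplitudes.
= (1 - 9)/10 = -8/10.
⟨S_z⟩ = (ħ/2)·⟨σ_z⟩.

-0.800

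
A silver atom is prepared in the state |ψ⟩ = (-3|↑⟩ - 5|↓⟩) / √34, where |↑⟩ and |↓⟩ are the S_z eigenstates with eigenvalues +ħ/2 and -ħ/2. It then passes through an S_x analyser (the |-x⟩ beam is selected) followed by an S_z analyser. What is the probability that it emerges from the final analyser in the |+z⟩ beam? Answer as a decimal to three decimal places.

0.029

First analyser (S_x): P(|-x⟩) = |⟨-x|ψ⟩|² = 4/68.
After stage 1 the state is |-x⟩; P(|+z⟩) = |⟨+z|-x⟩|² = 1/2.
Joint probability = 4/68 × 1/2 = 0.029.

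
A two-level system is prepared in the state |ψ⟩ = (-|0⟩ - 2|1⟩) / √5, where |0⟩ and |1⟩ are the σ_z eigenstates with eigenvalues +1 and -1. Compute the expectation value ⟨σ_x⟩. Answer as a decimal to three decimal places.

0.800

⟨σ_x⟩ = 2 Re(a* b)/(|a|²+|b|²) with a = -1, b = -2.
a* b = 2, so ⟨σ_x⟩ = 4/5.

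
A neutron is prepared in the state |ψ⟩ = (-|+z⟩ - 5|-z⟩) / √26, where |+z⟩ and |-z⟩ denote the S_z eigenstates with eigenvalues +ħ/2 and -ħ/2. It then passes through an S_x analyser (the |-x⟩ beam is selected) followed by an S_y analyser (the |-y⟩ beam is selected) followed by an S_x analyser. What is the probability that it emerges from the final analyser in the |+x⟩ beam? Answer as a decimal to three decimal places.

0.077

First analyser (S_x): P(|-x⟩) = |⟨-x|ψ⟩|² = 16/52.
After stage 1 the state is |-x⟩; P(|-y⟩) = |⟨-y|-x⟩|² = 1/2.
After stage 2 the state is |-y⟩; P(|+x⟩) = |⟨+x|-y⟩|² = 1/2.
Joint probability = 16/52 × 1/2 × 1/2 = 0.077.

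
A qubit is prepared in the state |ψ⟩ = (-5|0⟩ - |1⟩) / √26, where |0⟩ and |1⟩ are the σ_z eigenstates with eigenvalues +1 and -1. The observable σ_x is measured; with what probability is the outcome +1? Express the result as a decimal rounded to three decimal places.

|+x⟩ = (|0⟩ + |1⟩)/√2, so ⟨+x|ψ⟩ = (-6) / (√2·√26).
P = |-6|² / 52 = 36/52.

0.692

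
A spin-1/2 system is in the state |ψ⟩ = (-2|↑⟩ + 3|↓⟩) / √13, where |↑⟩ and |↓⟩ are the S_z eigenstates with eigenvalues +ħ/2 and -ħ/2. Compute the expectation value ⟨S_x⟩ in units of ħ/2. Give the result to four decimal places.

⟨σ_x⟩ = 2 Re(a* b)/(|a|²+|b|²) with a = -2, b = 3.
a* b = -6, so ⟨σ_x⟩ = -12/13.
⟨S_x⟩ = (ħ/2)·⟨σ_x⟩.

-0.9231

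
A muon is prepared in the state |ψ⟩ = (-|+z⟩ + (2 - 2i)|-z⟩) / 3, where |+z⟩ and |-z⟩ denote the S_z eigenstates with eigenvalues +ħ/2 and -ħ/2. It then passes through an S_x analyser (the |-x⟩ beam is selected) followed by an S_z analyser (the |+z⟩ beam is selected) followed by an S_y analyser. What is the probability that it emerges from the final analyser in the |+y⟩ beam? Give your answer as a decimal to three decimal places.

First analyser (S_x): P(|-x⟩) = |⟨-x|ψ⟩|² = 13/18.
After stage 1 the state is |-x⟩; P(|+z⟩) = |⟨+z|-x⟩|² = 1/2.
After stage 2 the state is |+z⟩; P(|+y⟩) = |⟨+y|+z⟩|² = 1/2.
Joint probability = 13/18 × 1/2 × 1/2 = 0.181.

0.181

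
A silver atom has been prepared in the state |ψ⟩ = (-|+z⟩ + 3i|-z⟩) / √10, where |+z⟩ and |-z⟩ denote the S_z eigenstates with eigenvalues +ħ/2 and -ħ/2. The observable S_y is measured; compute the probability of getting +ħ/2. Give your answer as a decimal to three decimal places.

|+y⟩ = (|+z⟩ + i|-z⟩)/√2, so ⟨+y|ψ⟩ = (2) / (√2·√10).
P = |2|² / 20 = 4/20.

0.200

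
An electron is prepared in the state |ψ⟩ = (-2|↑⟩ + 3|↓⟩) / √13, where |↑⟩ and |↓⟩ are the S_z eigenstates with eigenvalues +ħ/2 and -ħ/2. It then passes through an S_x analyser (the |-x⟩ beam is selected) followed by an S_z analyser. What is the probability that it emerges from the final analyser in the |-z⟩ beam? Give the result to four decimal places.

First analyser (S_x): P(|-x⟩) = |⟨-x|ψ⟩|² = 25/26.
After stage 1 the state is |-x⟩; P(|-z⟩) = |⟨-z|-x⟩|² = 1/2.
Joint probability = 25/26 × 1/2 = 0.4808.

0.4808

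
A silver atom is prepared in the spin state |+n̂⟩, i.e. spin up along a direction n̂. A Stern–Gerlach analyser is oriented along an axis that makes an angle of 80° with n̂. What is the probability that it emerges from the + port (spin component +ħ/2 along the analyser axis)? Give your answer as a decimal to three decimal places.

For spin-½, the probability of finding spin-up along an axis at angle θ to the initial spin direction is cos²(θ/2); spin-down is sin²(θ/2).
θ = 80°, so P = cos²(40°) ≈ 0.587.

0.587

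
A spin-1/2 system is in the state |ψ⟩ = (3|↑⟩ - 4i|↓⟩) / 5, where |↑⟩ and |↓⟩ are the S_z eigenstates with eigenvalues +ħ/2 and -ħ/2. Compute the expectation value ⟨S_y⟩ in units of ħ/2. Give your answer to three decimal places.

⟨σ_y⟩ = 2 Im(a* b)/(|a|²+|b|²) with a = 3, b = -4i.
a* b = -12i, so ⟨σ_y⟩ = -24/25.
⟨S_y⟩ = (ħ/2)·⟨σ_y⟩.

-0.960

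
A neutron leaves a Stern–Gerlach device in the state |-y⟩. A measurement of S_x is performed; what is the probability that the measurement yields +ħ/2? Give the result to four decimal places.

0.5000

In the S_z basis, |-y⟩ = (|↑⟩ - i|↓⟩)/√2 and |+x⟩ = (|↑⟩ + |↓⟩)/√2.
|⟨+x|-y⟩|² = 1/2.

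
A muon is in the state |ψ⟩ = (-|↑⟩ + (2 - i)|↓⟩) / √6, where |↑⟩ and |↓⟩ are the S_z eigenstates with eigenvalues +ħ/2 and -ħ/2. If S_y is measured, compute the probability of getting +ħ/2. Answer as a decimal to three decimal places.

0.667

|+y⟩ = (|↑⟩ + i|↓⟩)/√2, so ⟨+y|ψ⟩ = (-2 - 2i) / (√2·√6).
P = |-2 - 2i|² / 12 = 8/12.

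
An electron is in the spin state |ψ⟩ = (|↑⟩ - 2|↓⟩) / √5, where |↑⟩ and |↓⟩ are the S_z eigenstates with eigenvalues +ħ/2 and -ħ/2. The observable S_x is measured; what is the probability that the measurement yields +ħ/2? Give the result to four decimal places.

0.1000

|+x⟩ = (|↑⟩ + |↓⟩)/√2, so ⟨+x|ψ⟩ = (-1) / (√2·√5).
P = |-1|² / 10 = 1/10.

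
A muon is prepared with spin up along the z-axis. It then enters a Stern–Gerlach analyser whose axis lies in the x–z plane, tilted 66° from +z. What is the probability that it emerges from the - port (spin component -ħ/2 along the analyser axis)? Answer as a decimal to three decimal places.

0.297

For spin-½, the probability of finding spin-up along an axis at angle θ to the initial spin direction is cos²(θ/2); spin-down is sin²(θ/2).
θ = 66°, so P = sin²(33°) ≈ 0.297.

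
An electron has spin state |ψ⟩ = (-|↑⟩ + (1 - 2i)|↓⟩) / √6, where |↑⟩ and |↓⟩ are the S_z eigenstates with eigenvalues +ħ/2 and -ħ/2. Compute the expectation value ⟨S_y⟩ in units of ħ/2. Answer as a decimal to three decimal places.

⟨σ_y⟩ = 2 Im(a* b)/(|a|²+|b|²) with a = -1, b = (1 - 2i).
a* b = (-1 + 2i), so ⟨σ_y⟩ = 4/6.
⟨S_y⟩ = (ħ/2)·⟨σ_y⟩.

0.667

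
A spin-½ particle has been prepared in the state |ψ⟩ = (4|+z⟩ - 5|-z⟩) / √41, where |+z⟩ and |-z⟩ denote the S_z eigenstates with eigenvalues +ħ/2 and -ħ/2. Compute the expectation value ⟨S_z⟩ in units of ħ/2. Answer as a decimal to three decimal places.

-0.220

⟨σ_z⟩ = |a|² - |b|² divided by |a|²+|b|², with a, b the |+z⟩, |-z⟩ amplitudes.
= (16 - 25)/41 = -9/41.
⟨S_z⟩ = (ħ/2)·⟨σ_z⟩.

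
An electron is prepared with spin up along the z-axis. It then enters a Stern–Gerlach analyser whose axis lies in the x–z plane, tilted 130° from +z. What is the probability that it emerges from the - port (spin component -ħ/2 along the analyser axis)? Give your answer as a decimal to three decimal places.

For spin-½, the probability of finding spin-up along an axis at angle θ to the initial spin direction is cos²(θ/2); spin-down is sin²(θ/2).
θ = 130°, so P = sin²(65°) ≈ 0.821.

0.821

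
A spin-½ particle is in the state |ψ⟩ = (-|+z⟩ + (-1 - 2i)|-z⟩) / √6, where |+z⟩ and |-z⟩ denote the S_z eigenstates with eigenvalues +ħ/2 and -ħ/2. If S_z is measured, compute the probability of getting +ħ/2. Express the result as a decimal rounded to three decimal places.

The +ħ/2 outcome corresponds to |+z⟩. Its amplitude in |ψ⟩ is -1/√6.
P = |-1|² / 6 = 1/6.

0.167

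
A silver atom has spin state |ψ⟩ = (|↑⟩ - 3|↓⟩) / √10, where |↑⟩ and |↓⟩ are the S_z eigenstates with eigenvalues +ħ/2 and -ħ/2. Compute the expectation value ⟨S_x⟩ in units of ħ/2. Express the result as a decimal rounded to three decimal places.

-0.600

⟨σ_x⟩ = 2 Re(a* b)/(|a|²+|b|²) with a = 1, b = -3.
a* b = -3, so ⟨σ_x⟩ = -6/10.
⟨S_x⟩ = (ħ/2)·⟨σ_x⟩.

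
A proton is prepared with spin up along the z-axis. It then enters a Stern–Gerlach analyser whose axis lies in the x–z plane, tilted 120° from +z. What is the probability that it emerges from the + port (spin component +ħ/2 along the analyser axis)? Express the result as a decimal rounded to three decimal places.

0.250

For spin-½, the probability of finding spin-up along an axis at angle θ to the initial spin direction is cos²(θ/2); spin-down is sin²(θ/2).
θ = 120°, so P = cos²(60°) ≈ 0.250.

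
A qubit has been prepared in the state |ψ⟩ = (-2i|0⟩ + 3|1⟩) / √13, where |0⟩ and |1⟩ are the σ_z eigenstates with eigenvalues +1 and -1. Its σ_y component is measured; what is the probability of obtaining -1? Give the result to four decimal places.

0.0385

|-y⟩ = (|0⟩ - i|1⟩)/√2, so ⟨-y|ψ⟩ = (i) / (√2·√13).
P = |i|² / 26 = 1/26.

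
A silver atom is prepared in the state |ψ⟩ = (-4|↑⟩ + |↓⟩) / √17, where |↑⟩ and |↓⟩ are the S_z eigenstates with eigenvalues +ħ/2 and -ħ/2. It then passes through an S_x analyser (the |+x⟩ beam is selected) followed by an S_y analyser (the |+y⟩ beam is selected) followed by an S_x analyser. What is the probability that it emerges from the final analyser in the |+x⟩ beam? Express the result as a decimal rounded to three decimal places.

First analyser (S_x): P(|+x⟩) = |⟨+x|ψ⟩|² = 9/34.
After stage 1 the state is |+x⟩; P(|+y⟩) = |⟨+y|+x⟩|² = 1/2.
After stage 2 the state is |+y⟩; P(|+x⟩) = |⟨+x|+y⟩|² = 1/2.
Joint probability = 9/34 × 1/2 × 1/2 = 0.066.

0.066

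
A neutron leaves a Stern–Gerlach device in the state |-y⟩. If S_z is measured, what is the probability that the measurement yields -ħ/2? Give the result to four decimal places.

0.5000

In the S_z basis, |-y⟩ = (|+z⟩ - i|-z⟩)/√2 and |-z⟩ = |-z⟩.
|⟨-z|-y⟩|² = 1/2.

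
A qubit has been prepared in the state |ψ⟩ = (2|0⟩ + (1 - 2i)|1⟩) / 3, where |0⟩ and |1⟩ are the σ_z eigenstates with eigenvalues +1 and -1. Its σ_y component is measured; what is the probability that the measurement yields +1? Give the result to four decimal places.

|+y⟩ = (|0⟩ + i|1⟩)/√2, so ⟨+y|ψ⟩ = (-i) / (√2·3).
P = |-i|² / 18 = 1/18.

0.0556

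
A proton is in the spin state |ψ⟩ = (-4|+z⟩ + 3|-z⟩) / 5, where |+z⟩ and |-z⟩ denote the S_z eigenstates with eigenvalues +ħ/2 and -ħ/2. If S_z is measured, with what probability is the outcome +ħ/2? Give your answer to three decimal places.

The +ħ/2 outcome corresponds to |+z⟩. Its amplitude in |ψ⟩ is -4/5.
P = |-4|² / 25 = 16/25.

0.640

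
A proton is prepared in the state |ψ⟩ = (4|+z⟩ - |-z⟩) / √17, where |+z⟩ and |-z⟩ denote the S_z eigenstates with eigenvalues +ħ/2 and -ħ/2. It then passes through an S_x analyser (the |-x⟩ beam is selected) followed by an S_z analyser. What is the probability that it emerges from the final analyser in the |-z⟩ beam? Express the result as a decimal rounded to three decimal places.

First analyser (S_x): P(|-x⟩) = |⟨-x|ψ⟩|² = 25/34.
After stage 1 the state is |-x⟩; P(|-z⟩) = |⟨-z|-x⟩|² = 1/2.
Joint probability = 25/34 × 1/2 = 0.368.

0.368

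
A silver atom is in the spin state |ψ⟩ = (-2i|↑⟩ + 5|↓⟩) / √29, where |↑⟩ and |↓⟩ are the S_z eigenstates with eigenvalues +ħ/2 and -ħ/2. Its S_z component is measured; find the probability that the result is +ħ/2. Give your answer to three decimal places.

The +ħ/2 outcome corresponds to |↑⟩. Its amplitude in |ψ⟩ is -2i/√29.
P = |-2i|² / 29 = 4/29.

0.138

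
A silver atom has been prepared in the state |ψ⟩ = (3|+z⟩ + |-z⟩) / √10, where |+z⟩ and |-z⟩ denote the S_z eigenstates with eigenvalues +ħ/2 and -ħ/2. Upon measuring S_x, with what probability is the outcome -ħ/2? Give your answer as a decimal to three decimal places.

0.200

|-x⟩ = (|+z⟩ - |-z⟩)/√2, so ⟨-x|ψ⟩ = (2) / (√2·√10).
P = |2|² / 20 = 4/20.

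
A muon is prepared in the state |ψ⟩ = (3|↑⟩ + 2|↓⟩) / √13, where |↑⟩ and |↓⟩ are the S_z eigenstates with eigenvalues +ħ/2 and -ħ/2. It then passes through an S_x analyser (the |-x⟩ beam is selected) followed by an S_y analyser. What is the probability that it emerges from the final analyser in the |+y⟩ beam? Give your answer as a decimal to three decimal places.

First analyser (S_x): P(|-x⟩) = |⟨-x|ψ⟩|² = 1/26.
After stage 1 the state is |-x⟩; P(|+y⟩) = |⟨+y|-x⟩|² = 1/2.
Joint probability = 1/26 × 1/2 = 0.019.

0.019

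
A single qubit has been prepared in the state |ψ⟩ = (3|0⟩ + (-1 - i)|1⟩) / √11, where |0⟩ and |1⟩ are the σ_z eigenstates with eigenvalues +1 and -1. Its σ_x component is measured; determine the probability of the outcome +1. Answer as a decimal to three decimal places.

0.227

|+x⟩ = (|0⟩ + |1⟩)/√2, so ⟨+x|ψ⟩ = (2 - i) / (√2·√11).
P = |2 - i|² / 22 = 5/22.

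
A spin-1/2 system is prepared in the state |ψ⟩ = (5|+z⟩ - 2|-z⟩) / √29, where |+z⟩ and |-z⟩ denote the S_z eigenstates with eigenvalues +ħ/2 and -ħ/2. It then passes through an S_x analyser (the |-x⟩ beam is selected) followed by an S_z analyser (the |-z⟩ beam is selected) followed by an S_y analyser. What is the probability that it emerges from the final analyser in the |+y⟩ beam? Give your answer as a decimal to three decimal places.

First analyser (S_x): P(|-x⟩) = |⟨-x|ψ⟩|² = 49/58.
After stage 1 the state is |-x⟩; P(|-z⟩) = |⟨-z|-x⟩|² = 1/2.
After stage 2 the state is |-z⟩; P(|+y⟩) = |⟨+y|-z⟩|² = 1/2.
Joint probability = 49/58 × 1/2 × 1/2 = 0.211.

0.211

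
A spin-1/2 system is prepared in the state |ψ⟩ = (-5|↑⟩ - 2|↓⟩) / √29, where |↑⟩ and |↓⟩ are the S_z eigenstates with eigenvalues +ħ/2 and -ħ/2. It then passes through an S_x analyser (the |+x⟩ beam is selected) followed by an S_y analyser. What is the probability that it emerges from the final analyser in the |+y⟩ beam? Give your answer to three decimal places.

First analyser (S_x): P(|+x⟩) = |⟨+x|ψ⟩|² = 49/58.
After stage 1 the state is |+x⟩; P(|+y⟩) = |⟨+y|+x⟩|² = 1/2.
Joint probability = 49/58 × 1/2 = 0.422.

0.422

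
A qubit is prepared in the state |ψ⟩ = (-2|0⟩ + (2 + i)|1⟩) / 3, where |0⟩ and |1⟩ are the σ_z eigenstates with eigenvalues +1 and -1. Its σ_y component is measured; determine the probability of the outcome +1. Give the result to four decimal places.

|+y⟩ = (|0⟩ + i|1⟩)/√2, so ⟨+y|ψ⟩ = (-1 - 2i) / (√2·3).
P = |-1 - 2i|² / 18 = 5/18.

0.2778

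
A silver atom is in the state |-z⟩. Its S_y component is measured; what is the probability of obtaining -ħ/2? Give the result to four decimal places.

0.5000

In the S_z basis, |-z⟩ = |↓⟩ and |-y⟩ = (|↑⟩ - i|↓⟩)/√2.
|⟨-y|-z⟩|² = 1/2.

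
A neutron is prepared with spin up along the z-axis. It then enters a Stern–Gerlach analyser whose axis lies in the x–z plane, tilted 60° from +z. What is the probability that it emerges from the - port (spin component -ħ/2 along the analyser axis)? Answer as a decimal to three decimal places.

For spin-½, the probability of finding spin-up along an axis at angle θ to the initial spin direction is cos²(θ/2); spin-down is sin²(θ/2).
θ = 60°, so P = sin²(30°) ≈ 0.250.

0.250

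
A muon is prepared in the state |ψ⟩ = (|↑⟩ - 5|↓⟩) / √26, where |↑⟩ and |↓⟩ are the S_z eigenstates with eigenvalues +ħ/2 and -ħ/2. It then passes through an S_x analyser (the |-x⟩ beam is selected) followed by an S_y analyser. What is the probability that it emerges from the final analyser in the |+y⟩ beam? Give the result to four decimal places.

0.3462

First analyser (S_x): P(|-x⟩) = |⟨-x|ψ⟩|² = 36/52.
After stage 1 the state is |-x⟩; P(|+y⟩) = |⟨+y|-x⟩|² = 1/2.
Joint probability = 36/52 × 1/2 = 0.3462.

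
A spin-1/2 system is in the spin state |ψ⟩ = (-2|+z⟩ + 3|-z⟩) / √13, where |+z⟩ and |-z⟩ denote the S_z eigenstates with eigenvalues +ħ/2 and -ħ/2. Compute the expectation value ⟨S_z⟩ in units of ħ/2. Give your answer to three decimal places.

-0.385

⟨σ_z⟩ = |a|² - |b|² divided by |a|²+|b|², with a, b the |+z⟩, |-z⟩ amplitudes.
= (4 - 9)/13 = -5/13.
⟨S_z⟩ = (ħ/2)·⟨σ_z⟩.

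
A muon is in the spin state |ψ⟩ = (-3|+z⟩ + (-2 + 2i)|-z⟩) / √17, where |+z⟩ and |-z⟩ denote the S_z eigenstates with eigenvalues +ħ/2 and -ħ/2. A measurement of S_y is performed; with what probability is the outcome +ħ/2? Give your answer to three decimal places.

0.147

|+y⟩ = (|+z⟩ + i|-z⟩)/√2, so ⟨+y|ψ⟩ = (-1 + 2i) / (√2·√17).
P = |-1 + 2i|² / 34 = 5/34.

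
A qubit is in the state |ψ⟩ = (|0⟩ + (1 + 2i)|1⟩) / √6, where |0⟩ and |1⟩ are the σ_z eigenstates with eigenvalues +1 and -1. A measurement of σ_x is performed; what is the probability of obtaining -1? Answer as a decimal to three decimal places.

|-x⟩ = (|0⟩ - |1⟩)/√2, so ⟨-x|ψ⟩ = (-2i) / (√2·√6).
P = |-2i|² / 12 = 4/12.

0.333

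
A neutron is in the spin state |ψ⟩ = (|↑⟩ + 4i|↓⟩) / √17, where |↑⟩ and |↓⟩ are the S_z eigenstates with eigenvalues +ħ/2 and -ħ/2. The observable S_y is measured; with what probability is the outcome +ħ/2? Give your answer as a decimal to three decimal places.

|+y⟩ = (|↑⟩ + i|↓⟩)/√2, so ⟨+y|ψ⟩ = (5) / (√2·√17).
P = |5|² / 34 = 25/34.

0.735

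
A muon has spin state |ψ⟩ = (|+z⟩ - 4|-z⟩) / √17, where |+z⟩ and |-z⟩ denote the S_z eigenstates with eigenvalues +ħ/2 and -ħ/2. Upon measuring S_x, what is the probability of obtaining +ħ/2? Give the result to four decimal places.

0.2647

|+x⟩ = (|+z⟩ + |-z⟩)/√2, so ⟨+x|ψ⟩ = (-3) / (√2·√17).
P = |-3|² / 34 = 9/34.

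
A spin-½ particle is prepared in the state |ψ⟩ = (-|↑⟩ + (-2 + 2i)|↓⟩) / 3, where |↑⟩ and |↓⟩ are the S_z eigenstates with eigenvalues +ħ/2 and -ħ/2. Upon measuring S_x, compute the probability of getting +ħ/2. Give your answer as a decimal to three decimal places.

0.722

|+x⟩ = (|↑⟩ + |↓⟩)/√2, so ⟨+x|ψ⟩ = (-3 + 2i) / (√2·3).
P = |-3 + 2i|² / 18 = 13/18.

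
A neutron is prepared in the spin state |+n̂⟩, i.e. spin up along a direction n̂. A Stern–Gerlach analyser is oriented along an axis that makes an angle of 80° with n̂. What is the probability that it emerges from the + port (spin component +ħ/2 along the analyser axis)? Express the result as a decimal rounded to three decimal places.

0.587

For spin-½, the probability of finding spin-up along an axis at angle θ to the initial spin direction is cos²(θ/2); spin-down is sin²(θ/2).
θ = 80°, so P = cos²(40°) ≈ 0.587.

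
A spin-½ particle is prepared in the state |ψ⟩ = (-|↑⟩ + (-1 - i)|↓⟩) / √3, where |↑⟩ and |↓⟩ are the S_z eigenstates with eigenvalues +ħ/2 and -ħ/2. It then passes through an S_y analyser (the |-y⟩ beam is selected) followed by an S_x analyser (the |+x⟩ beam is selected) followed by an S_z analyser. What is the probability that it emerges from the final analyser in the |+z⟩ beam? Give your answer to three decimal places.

First analyser (S_y): P(|-y⟩) = |⟨-y|ψ⟩|² = 1/6.
After stage 1 the state is |-y⟩; P(|+x⟩) = |⟨+x|-y⟩|² = 1/2.
After stage 2 the state is |+x⟩; P(|+z⟩) = |⟨+z|+x⟩|² = 1/2.
Joint probability = 1/6 × 1/2 × 1/2 = 0.042.

0.042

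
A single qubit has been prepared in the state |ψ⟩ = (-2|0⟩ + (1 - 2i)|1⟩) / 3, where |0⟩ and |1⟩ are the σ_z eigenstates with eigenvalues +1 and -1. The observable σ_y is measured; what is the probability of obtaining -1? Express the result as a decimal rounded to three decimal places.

0.056

|-y⟩ = (|0⟩ - i|1⟩)/√2, so ⟨-y|ψ⟩ = (i) / (√2·3).
P = |i|² / 18 = 1/18.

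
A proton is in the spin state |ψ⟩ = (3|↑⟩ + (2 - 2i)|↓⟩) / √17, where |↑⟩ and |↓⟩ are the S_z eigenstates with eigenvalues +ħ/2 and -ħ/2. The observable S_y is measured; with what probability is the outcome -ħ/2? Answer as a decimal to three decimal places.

0.853

|-y⟩ = (|↑⟩ - i|↓⟩)/√2, so ⟨-y|ψ⟩ = (5 + 2i) / (√2·√17).
P = |5 + 2i|² / 34 = 29/34.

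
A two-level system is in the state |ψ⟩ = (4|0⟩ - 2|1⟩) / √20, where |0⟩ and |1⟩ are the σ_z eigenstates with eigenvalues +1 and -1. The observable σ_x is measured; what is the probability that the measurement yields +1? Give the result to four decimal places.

|+x⟩ = (|0⟩ + |1⟩)/√2, so ⟨+x|ψ⟩ = (2) / (√2·√20).
P = |2|² / 40 = 4/40.

0.1000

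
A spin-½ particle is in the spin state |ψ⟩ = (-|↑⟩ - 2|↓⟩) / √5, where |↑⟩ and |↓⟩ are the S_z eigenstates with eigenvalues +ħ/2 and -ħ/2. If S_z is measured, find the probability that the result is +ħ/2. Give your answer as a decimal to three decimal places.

0.200

The +ħ/2 outcome corresponds to |↑⟩. Its amplitude in |ψ⟩ is -1/√5.
P = |-1|² / 5 = 1/5.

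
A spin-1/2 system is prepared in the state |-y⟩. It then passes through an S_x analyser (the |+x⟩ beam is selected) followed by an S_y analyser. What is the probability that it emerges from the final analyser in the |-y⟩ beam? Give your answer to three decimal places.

0.250

First analyser (S_x): from |-y⟩, P(|+x⟩) = 1/2.
After stage 1 the state is |+x⟩; P(|-y⟩) = |⟨-y|+x⟩|² = 1/2.
Joint probability = 1/2 × 1/2 = 0.250.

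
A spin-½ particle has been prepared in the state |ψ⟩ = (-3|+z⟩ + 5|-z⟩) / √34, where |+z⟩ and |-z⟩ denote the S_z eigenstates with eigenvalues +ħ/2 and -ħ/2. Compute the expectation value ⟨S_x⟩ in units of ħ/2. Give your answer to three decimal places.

-0.882

⟨σ_x⟩ = 2 Re(a* b)/(|a|²+|b|²) with a = -3, b = 5.
a* b = -15, so ⟨σ_x⟩ = -30/34.
⟨S_x⟩ = (ħ/2)·⟨σ_x⟩.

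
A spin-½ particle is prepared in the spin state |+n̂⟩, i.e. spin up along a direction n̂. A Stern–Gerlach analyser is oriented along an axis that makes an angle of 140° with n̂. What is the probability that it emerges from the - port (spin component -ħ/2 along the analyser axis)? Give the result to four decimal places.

0.8830

For spin-½, the probability of finding spin-up along an axis at angle θ to the initial spin direction is cos²(θ/2); spin-down is sin²(θ/2).
θ = 140°, so P = sin²(70°) ≈ 0.8830.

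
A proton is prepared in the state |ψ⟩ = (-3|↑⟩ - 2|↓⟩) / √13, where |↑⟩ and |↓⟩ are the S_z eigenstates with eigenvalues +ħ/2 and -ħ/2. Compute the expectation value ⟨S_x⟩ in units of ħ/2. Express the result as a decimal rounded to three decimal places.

⟨σ_x⟩ = 2 Re(a* b)/(|a|²+|b|²) with a = -3, b = -2.
a* b = 6, so ⟨σ_x⟩ = 12/13.
⟨S_x⟩ = (ħ/2)·⟨σ_x⟩.

0.923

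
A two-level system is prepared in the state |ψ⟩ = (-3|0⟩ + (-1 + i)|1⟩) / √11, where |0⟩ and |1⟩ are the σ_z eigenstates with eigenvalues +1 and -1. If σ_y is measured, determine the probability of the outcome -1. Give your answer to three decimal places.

0.773

|-y⟩ = (|0⟩ - i|1⟩)/√2, so ⟨-y|ψ⟩ = (-4 - i) / (√2·√11).
P = |-4 - i|² / 22 = 17/22.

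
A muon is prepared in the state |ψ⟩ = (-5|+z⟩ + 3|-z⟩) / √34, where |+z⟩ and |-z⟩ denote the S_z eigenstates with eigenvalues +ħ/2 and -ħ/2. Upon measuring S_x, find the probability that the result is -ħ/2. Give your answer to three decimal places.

|-x⟩ = (|+z⟩ - |-z⟩)/√2, so ⟨-x|ψ⟩ = (-8) / (√2·√34).
P = |-8|² / 68 = 64/68.

0.941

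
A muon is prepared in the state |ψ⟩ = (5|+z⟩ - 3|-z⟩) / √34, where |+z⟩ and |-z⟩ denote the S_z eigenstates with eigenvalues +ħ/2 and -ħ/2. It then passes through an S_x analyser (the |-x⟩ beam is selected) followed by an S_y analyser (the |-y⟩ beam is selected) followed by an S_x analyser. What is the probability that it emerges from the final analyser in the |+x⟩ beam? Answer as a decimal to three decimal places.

0.235

First analyser (S_x): P(|-x⟩) = |⟨-x|ψ⟩|² = 64/68.
After stage 1 the state is |-x⟩; P(|-y⟩) = |⟨-y|-x⟩|² = 1/2.
After stage 2 the state is |-y⟩; P(|+x⟩) = |⟨+x|-y⟩|² = 1/2.
Joint probability = 64/68 × 1/2 × 1/2 = 0.235.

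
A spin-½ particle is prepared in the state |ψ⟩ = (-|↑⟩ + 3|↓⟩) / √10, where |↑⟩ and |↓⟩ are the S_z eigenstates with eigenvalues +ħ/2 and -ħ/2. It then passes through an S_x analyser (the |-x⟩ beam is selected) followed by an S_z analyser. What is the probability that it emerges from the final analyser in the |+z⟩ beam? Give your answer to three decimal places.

First analyser (S_x): P(|-x⟩) = |⟨-x|ψ⟩|² = 16/20.
After stage 1 the state is |-x⟩; P(|+z⟩) = |⟨+z|-x⟩|² = 1/2.
Joint probability = 16/20 × 1/2 = 0.400.

0.400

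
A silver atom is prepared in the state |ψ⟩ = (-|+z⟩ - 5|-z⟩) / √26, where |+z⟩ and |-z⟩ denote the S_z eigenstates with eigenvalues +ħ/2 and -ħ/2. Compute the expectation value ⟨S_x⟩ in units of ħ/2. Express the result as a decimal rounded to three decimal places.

⟨σ_x⟩ = 2 Re(a* b)/(|a|²+|b|²) with a = -1, b = -5.
a* b = 5, so ⟨σ_x⟩ = 10/26.
⟨S_x⟩ = (ħ/2)·⟨σ_x⟩.

0.385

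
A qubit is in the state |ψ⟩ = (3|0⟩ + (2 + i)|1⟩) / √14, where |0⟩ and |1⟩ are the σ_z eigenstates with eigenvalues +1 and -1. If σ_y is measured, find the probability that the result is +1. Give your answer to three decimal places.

0.714

|+y⟩ = (|0⟩ + i|1⟩)/√2, so ⟨+y|ψ⟩ = (4 - 2i) / (√2·√14).
P = |4 - 2i|² / 28 = 20/28.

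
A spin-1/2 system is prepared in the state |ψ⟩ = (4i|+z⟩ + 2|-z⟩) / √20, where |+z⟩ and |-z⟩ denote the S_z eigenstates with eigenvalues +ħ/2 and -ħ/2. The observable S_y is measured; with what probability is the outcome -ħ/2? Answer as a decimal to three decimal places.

|-y⟩ = (|+z⟩ - i|-z⟩)/√2, so ⟨-y|ψ⟩ = (6i) / (√2·√20).
P = |6i|² / 40 = 36/40.

0.900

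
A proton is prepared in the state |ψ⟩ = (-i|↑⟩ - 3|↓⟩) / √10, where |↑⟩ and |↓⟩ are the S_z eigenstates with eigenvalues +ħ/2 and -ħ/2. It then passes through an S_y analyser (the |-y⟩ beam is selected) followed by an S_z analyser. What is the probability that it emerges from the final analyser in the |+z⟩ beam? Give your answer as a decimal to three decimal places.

0.400

First analyser (S_y): P(|-y⟩) = |⟨-y|ψ⟩|² = 16/20.
After stage 1 the state is |-y⟩; P(|+z⟩) = |⟨+z|-y⟩|² = 1/2.
Joint probability = 16/20 × 1/2 = 0.400.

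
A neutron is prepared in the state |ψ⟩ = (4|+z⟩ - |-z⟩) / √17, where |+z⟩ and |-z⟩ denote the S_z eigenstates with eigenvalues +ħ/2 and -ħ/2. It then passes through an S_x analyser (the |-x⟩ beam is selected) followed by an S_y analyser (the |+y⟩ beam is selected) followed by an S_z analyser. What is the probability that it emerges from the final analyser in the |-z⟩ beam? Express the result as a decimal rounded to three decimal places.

First analyser (S_x): P(|-x⟩) = |⟨-x|ψ⟩|² = 25/34.
After stage 1 the state is |-x⟩; P(|+y⟩) = |⟨+y|-x⟩|² = 1/2.
After stage 2 the state is |+y⟩; P(|-z⟩) = |⟨-z|+y⟩|² = 1/2.
Joint probability = 25/34 × 1/2 × 1/2 = 0.184.

0.184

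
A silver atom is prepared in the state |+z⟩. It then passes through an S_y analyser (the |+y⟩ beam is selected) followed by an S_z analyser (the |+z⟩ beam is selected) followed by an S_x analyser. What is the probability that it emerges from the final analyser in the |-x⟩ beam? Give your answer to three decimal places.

First analyser (S_y): from |+z⟩, P(|+y⟩) = 1/2.
After stage 1 the state is |+y⟩; P(|+z⟩) = |⟨+z|+y⟩|² = 1/2.
After stage 2 the state is |+z⟩; P(|-x⟩) = |⟨-x|+z⟩|² = 1/2.
Joint probability = 1/2 × 1/2 × 1/2 = 0.125.

0.125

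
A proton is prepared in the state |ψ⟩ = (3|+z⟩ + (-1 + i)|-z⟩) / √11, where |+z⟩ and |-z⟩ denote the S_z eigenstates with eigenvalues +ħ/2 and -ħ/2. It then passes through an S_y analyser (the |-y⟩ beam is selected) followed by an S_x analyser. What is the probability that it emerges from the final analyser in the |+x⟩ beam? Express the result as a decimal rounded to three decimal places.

First analyser (S_y): P(|-y⟩) = |⟨-y|ψ⟩|² = 5/22.
After stage 1 the state is |-y⟩; P(|+x⟩) = |⟨+x|-y⟩|² = 1/2.
Joint probability = 5/22 × 1/2 = 0.114.

0.114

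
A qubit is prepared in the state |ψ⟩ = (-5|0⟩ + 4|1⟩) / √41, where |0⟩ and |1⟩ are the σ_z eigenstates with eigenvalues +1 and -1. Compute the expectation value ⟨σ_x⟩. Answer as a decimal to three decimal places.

⟨σ_x⟩ = 2 Re(a* b)/(|a|²+|b|²) with a = -5, b = 4.
a* b = -20, so ⟨σ_x⟩ = -40/41.

-0.976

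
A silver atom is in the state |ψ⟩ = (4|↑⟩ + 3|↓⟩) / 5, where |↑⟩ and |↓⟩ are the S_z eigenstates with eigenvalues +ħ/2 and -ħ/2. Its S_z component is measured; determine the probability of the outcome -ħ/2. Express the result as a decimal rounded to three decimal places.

The -ħ/2 outcome corresponds to |↓⟩. Its amplitude in |ψ⟩ is 3/5.
P = |3|² / 25 = 9/25.

0.360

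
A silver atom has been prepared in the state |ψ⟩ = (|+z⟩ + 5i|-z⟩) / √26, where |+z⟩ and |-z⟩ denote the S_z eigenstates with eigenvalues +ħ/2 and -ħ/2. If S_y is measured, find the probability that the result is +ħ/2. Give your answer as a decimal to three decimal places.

|+y⟩ = (|+z⟩ + i|-z⟩)/√2, so ⟨+y|ψ⟩ = (6) / (√2·√26).
P = |6|² / 52 = 36/52.

0.692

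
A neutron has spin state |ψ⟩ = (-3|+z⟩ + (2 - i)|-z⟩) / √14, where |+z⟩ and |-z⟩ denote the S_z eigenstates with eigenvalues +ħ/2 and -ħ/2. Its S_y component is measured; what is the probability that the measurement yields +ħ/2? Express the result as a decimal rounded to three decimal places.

0.714

|+y⟩ = (|+z⟩ + i|-z⟩)/√2, so ⟨+y|ψ⟩ = (-4 - 2i) / (√2·√14).
P = |-4 - 2i|² / 28 = 20/28.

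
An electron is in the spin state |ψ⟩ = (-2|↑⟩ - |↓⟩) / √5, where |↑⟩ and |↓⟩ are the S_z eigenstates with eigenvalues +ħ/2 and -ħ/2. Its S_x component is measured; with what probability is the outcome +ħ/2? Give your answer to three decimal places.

0.900

|+x⟩ = (|↑⟩ + |↓⟩)/√2, so ⟨+x|ψ⟩ = (-3) / (√2·√5).
P = |-3|² / 10 = 9/10.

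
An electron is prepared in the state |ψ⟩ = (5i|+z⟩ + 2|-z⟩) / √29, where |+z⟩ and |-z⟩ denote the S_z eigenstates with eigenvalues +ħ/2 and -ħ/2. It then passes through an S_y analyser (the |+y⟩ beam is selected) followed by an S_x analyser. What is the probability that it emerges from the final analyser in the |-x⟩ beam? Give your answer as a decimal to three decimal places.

First analyser (S_y): P(|+y⟩) = |⟨+y|ψ⟩|² = 9/58.
After stage 1 the state is |+y⟩; P(|-x⟩) = |⟨-x|+y⟩|² = 1/2.
Joint probability = 9/58 × 1/2 = 0.078.

0.078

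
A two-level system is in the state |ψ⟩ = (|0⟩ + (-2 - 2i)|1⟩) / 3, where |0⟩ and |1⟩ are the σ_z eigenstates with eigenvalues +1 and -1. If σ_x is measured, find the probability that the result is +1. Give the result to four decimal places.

0.2778

|+x⟩ = (|0⟩ + |1⟩)/√2, so ⟨+x|ψ⟩ = (-1 - 2i) / (√2·3).
P = |-1 - 2i|² / 18 = 5/18.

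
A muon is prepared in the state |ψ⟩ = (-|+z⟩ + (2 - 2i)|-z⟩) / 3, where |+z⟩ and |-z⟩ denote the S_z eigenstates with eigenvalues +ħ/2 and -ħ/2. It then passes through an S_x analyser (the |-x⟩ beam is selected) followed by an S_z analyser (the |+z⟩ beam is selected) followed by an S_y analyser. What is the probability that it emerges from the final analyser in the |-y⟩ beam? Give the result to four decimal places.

0.1806

First analyser (S_x): P(|-x⟩) = |⟨-x|ψ⟩|² = 13/18.
After stage 1 the state is |-x⟩; P(|+z⟩) = |⟨+z|-x⟩|² = 1/2.
After stage 2 the state is |+z⟩; P(|-y⟩) = |⟨-y|+z⟩|² = 1/2.
Joint probability = 13/18 × 1/2 × 1/2 = 0.1806.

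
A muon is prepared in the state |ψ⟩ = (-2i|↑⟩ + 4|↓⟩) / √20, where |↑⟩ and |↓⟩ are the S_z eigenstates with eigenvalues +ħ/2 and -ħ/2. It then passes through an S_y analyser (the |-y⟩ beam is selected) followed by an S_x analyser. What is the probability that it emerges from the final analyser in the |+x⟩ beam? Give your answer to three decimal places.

0.050

First analyser (S_y): P(|-y⟩) = |⟨-y|ψ⟩|² = 4/40.
After stage 1 the state is |-y⟩; P(|+x⟩) = |⟨+x|-y⟩|² = 1/2.
Joint probability = 4/40 × 1/2 = 0.050.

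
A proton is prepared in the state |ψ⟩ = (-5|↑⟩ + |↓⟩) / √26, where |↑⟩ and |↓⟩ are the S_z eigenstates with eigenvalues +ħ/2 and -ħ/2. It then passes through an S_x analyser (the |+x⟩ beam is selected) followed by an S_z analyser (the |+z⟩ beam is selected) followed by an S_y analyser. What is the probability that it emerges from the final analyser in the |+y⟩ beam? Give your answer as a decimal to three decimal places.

First analyser (S_x): P(|+x⟩) = |⟨+x|ψ⟩|² = 16/52.
After stage 1 the state is |+x⟩; P(|+z⟩) = |⟨+z|+x⟩|² = 1/2.
After stage 2 the state is |+z⟩; P(|+y⟩) = |⟨+y|+z⟩|² = 1/2.
Joint probability = 16/52 × 1/2 × 1/2 = 0.077.

0.077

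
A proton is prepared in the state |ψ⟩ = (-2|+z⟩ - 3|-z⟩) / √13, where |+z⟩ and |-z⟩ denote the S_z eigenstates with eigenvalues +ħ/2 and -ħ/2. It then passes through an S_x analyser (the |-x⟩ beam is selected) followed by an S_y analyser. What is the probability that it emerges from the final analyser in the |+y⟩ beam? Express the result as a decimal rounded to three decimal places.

First analyser (S_x): P(|-x⟩) = |⟨-x|ψ⟩|² = 1/26.
After stage 1 the state is |-x⟩; P(|+y⟩) = |⟨+y|-x⟩|² = 1/2.
Joint probability = 1/26 × 1/2 = 0.019.

0.019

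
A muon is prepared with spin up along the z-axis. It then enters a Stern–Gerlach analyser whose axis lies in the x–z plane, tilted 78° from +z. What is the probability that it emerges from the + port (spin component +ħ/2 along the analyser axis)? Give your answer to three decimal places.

0.604

For spin-½, the probability of finding spin-up along an axis at angle θ to the initial spin direction is cos²(θ/2); spin-down is sin²(θ/2).
θ = 78°, so P = cos²(39°) ≈ 0.604.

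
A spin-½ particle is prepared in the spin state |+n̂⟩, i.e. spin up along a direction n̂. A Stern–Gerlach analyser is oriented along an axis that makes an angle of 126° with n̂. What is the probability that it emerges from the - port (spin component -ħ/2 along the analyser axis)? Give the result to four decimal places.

0.7939

For spin-½, the probability of finding spin-up along an axis at angle θ to the initial spin direction is cos²(θ/2); spin-down is sin²(θ/2).
θ = 126°, so P = sin²(63°) ≈ 0.7939.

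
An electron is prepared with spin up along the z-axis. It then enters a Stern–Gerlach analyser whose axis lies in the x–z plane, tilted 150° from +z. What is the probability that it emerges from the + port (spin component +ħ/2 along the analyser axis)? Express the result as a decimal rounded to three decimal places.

For spin-½, the probability of finding spin-up along an axis at angle θ to the initial spin direction is cos²(θ/2); spin-down is sin²(θ/2).
θ = 150°, so P = cos²(75°) ≈ 0.067.

0.067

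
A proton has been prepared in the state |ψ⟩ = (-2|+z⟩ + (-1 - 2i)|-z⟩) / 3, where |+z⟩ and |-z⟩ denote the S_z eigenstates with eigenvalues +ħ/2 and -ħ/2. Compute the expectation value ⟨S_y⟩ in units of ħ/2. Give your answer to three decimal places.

⟨σ_y⟩ = 2 Im(a* b)/(|a|²+|b|²) with a = -2, b = (-1 - 2i).
a* b = (2 + 4i), so ⟨σ_y⟩ = 8/9.
⟨S_y⟩ = (ħ/2)·⟨σ_y⟩.

0.889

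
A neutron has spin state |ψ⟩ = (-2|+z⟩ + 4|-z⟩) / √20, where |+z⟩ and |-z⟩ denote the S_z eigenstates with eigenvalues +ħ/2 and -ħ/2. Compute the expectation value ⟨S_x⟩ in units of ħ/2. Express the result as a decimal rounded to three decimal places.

⟨σ_x⟩ = 2 Re(a* b)/(|a|²+|b|²) with a = -2, b = 4.
a* b = -8, so ⟨σ_x⟩ = -16/20.
⟨S_x⟩ = (ħ/2)·⟨σ_x⟩.

-0.800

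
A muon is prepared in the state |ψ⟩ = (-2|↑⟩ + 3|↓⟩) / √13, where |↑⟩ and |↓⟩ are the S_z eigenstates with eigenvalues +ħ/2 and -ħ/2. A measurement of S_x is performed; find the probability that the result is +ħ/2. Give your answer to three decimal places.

|+x⟩ = (|↑⟩ + |↓⟩)/√2, so ⟨+x|ψ⟩ = (1) / (√2·√13).
P = |1|² / 26 = 1/26.

0.038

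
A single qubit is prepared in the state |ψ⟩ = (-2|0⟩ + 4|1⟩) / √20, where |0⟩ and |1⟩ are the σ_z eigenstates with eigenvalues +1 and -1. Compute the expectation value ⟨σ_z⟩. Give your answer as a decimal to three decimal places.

⟨σ_z⟩ = |a|² - |b|² divided by |a|²+|b|², with a, b the |0⟩, |1⟩ amplitudes.
= (4 - 16)/20 = -12/20.

-0.600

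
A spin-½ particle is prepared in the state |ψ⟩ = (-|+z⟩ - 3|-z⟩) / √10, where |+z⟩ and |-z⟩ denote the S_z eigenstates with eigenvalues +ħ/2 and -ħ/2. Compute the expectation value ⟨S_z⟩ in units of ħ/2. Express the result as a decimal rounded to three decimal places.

-0.800

⟨σ_z⟩ = |a|² - |b|² divided by |a|²+|b|², with a, b the |+z⟩, |-z⟩ amplitudes.
= (1 - 9)/10 = -8/10.
⟨S_z⟩ = (ħ/2)·⟨σ_z⟩.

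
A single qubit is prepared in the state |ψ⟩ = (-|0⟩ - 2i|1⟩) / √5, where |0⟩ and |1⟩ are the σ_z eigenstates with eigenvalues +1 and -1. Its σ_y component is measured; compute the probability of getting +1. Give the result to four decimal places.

|+y⟩ = (|0⟩ + i|1⟩)/√2, so ⟨+y|ψ⟩ = (-3) / (√2·√5).
P = |-3|² / 10 = 9/10.

0.9000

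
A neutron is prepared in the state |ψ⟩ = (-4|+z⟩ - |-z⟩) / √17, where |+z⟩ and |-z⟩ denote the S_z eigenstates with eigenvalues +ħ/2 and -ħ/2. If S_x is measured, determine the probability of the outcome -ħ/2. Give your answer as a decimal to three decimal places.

0.265

|-x⟩ = (|+z⟩ - |-z⟩)/√2, so ⟨-x|ψ⟩ = (-3) / (√2·√17).
P = |-3|² / 34 = 9/34.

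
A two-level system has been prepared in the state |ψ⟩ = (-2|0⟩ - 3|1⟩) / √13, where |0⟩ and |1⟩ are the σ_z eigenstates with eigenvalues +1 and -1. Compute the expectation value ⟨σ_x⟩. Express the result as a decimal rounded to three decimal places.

0.923

⟨σ_x⟩ = 2 Re(a* b)/(|a|²+|b|²) with a = -2, b = -3.
a* b = 6, so ⟨σ_x⟩ = 12/13.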